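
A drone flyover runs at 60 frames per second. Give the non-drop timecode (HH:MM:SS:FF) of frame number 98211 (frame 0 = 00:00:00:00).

00:27:16:51

98211 ÷ 60 = 1636 full seconds, remainder 51 frames.
1636 s = 0 h 27 min 16 s.
Timecode: 00:27:16:51.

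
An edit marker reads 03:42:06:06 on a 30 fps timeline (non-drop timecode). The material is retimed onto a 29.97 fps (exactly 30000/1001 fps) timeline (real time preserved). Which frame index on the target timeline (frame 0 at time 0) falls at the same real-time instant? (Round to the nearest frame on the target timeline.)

Source frame index: (3×3600 + 42×60 + 6) × 30 + 6 = 399786.
Real time: 399786 / (30) = 66631/5 s.
Target frame: (66631/5) × (30000/1001) = 399786000/1001 ≈ 399386.613 → 399387.

frame 399387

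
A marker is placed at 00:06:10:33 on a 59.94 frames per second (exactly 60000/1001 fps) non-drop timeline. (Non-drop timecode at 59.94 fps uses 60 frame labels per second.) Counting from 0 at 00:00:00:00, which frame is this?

Total seconds to the label: (0 × 3600 + 6 × 60 + 10) = 370.
Frame index = 370 × 60 + 33 = 22233.

22233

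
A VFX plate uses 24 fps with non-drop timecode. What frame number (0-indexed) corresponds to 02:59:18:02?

258194

Total seconds to the label: (2 × 3600 + 59 × 60 + 18) = 10758.
Frame index = 10758 × 24 + 2 = 258194.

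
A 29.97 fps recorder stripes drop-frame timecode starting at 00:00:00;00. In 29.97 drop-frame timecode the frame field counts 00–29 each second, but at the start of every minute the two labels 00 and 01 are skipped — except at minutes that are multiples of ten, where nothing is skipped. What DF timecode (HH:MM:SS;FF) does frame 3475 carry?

00:01:55;27

Ten DF minutes hold 17982 frames, so frame 3475 lies in block 0 (frames 0–17981) with 3475 frames into that block.
The block's first minute is 1800 frames and the rest 1798 each; 3475 frames reaches minute 1, so 0 × 18 + 1 × 2 = 2 labels have been skipped so far.
Adding those back, label number 3475 + 2 = 3477 at 30 labels/s is 115 s + 27 f = 0 h 1 min 55 s frame 27, i.e. 00:01:55;27.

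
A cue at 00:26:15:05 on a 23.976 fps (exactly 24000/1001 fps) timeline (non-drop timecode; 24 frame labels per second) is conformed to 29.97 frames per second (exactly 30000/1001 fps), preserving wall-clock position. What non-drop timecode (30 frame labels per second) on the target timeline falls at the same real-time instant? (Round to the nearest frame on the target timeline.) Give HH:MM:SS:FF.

Source frame index: (0×3600 + 26×60 + 15) × 24 + 5 = 37805.
Real time: 37805 / (24000/1001) = 7568561/4800 s.
Target frame: (7568561/4800) × (30000/1001) = 189025/4 ≈ 47256.250 → 47256.
At 30 labels/s: frame 47256 → 00:26:15:06.

00:26:15:06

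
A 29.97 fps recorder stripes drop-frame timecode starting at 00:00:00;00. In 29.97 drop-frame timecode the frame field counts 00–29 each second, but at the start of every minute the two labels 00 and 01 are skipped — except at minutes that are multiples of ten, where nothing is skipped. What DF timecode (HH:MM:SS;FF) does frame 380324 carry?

Ten DF minutes hold 17982 frames, so frame 380324 lies in block 21 (frames 377622–395603) with 2702 frames into that block.
The block's first minute is 1800 frames and the rest 1798 each; 2702 frames reaches minute 1, so 21 × 18 + 1 × 2 = 380 labels have been skipped so far.
Adding those back, label number 380324 + 380 = 380704 at 30 labels/s is 12690 s + 4 f = 3 h 31 min 30 s frame 4, i.e. 03:31:30;04.

03:31:30;04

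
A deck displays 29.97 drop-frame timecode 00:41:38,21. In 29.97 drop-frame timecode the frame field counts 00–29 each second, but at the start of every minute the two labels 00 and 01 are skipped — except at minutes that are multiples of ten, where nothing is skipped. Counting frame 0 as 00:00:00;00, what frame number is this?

74887

As if non-drop at 30 labels/s: (0 × 3600 + 41 × 60 + 38) × 30 + 21 = 74961.
Minute boundaries passed: 41; those not divisible by 10: 41 − 4 = 37; dropped labels = 2 × 37 = 74.
Actual frame index = 74961 − 74 = 74887.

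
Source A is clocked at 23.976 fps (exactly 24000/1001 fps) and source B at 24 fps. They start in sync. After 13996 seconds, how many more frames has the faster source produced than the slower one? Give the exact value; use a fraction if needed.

335904/1001 frames

A emits 24000/1001 × 13996 = 335904000/1001 frames; B emits 24 × 13996 = 335904.
Difference = 335904/1001 frames (≈ 335.5684); B is ahead of A.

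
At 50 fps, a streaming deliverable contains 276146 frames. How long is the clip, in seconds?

Running time = 276146 / (50) = 5522.92 s.

5522.92 seconds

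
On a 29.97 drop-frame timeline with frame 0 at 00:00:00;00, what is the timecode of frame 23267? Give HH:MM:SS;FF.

Ten DF minutes hold 17982 frames, so frame 23267 lies in block 1 (frames 17982–35963) with 5285 frames into that block.
The block's first minute is 1800 frames and the rest 1798 each; 5285 frames reaches minute 2, so 1 × 18 + 2 × 2 = 22 labels have been skipped so far.
Adding those back, label number 23267 + 22 = 23289 at 30 labels/s is 776 s + 9 f = 0 h 12 min 56 s frame 9, i.e. 00:12:56;09.

00:12:56;09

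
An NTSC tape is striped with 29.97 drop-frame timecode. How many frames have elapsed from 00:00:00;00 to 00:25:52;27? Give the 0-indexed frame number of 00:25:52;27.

Complete 10-minute blocks: 2, each 17982 frames → 35964.
Remaining 5 whole minutes in the current block: 1800 + 4 × 1798 = 8992 frames.
Within the current minute: 52 × 30 + 27 − 2 = 1585 (labels ;00/;01 skipped at this minute). Total = 35964 + 8992 + 1585 = 46541.

46541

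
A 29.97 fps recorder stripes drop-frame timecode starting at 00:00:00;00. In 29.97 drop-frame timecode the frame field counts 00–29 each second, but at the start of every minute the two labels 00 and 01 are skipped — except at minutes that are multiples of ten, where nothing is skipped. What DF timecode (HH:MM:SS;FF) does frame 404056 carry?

03:44:42;00

Ten DF minutes hold 17982 frames, so frame 404056 lies in block 22 (frames 395604–413585) with 8452 frames into that block.
The block's first minute is 1800 frames and the rest 1798 each; 8452 frames reaches minute 4, so 22 × 18 + 4 × 2 = 404 labels have been skipped so far.
Adding those back, label number 404056 + 404 = 404460 at 30 labels/s is 13482 s + 0 f = 3 h 44 min 42 s frame 0, i.e. 03:44:42;00.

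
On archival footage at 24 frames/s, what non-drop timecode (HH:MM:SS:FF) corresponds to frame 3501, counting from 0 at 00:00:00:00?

3501 ÷ 24 = 145 full seconds, remainder 21 frames.
145 s = 0 h 2 min 25 s.
Timecode: 00:02:25:21.

00:02:25:21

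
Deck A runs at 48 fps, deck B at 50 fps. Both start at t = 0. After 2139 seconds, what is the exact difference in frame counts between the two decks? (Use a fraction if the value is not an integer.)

A emits 48 × 2139 = 102672 frames; B emits 50 × 2139 = 106950.
Difference = 4278 frames; B is ahead of A.

4278 frames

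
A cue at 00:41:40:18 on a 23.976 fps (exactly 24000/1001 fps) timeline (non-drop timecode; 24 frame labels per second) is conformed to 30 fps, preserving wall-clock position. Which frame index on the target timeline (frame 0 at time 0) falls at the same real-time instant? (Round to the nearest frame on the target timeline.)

Source frame index: (0×3600 + 41×60 + 40) × 24 + 18 = 60018.
Real time: 60018 / (24000/1001) = 10013003/4000 s.
Target frame: (10013003/4000) × (30) = 30039009/400 ≈ 75097.523 → 75098.

frame 75098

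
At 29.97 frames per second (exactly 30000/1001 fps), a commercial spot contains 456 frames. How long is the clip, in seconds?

15.2152 seconds

Running time = 456 / (30000/1001) = 15.2152 s.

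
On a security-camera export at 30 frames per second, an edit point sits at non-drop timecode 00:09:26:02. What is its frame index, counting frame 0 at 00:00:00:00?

frame 16982

Total seconds to the label: (0 × 3600 + 9 × 60 + 26) = 566.
Frame index = 566 × 30 + 2 = 16982.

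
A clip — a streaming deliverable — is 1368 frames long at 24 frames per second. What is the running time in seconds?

Running time = 1368 / (24) = 57 s.

57 seconds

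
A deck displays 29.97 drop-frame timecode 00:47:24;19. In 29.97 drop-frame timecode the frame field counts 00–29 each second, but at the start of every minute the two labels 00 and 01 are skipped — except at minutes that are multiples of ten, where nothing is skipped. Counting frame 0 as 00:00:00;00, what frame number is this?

As if non-drop at 30 labels/s: (0 × 3600 + 47 × 60 + 24) × 30 + 19 = 85339.
Minute boundaries passed: 47; those not divisible by 10: 47 − 4 = 43; dropped labels = 2 × 43 = 86.
Actual frame index = 85339 − 86 = 85253.

85253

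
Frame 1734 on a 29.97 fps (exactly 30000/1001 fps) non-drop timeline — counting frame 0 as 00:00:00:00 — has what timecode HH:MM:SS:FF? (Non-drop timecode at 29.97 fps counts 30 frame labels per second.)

1734 ÷ 30 = 57 full seconds, remainder 24 frames.
57 s = 0 h 0 min 57 s.
Timecode: 00:00:57:24.

00:00:57:24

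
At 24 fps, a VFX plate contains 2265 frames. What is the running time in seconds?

94.375 seconds

Running time = 2265 / (24) = 94.375 s.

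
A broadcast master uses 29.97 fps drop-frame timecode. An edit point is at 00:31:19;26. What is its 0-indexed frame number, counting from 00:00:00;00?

Complete 10-minute blocks: 3, each 17982 frames → 53946.
Remaining 1 whole minute in the current block: 1800 + 0 × 1798 = 1800 frames.
Within the current minute: 19 × 30 + 26 − 2 = 594 (labels ;00/;01 skipped at this minute). Total = 53946 + 1800 + 594 = 56340.

56340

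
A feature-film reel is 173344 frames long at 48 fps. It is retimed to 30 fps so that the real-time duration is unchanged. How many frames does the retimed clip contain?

108340 frames

Target frames = source frames × (target rate / source rate) = 173344 × (30)/(48) = 173344 × 5/8 = 108340.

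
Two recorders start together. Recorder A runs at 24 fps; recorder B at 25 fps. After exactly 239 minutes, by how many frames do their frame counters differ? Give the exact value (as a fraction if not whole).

239 min = 14340 s.
A emits 24 × 14340 = 344160 frames; B emits 25 × 14340 = 358500.
Difference = 14340 frames; B is ahead of A.

14340 frames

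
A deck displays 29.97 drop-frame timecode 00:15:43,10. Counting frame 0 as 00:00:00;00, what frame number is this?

Complete 10-minute blocks: 1, each 17982 frames → 17982.
Remaining 5 whole minutes in the current block: 1800 + 4 × 1798 = 8992 frames.
Within the current minute: 43 × 30 + 10 − 2 = 1298 (labels ;00/;01 skipped at this minute). Total = 17982 + 8992 + 1298 = 28272.

28272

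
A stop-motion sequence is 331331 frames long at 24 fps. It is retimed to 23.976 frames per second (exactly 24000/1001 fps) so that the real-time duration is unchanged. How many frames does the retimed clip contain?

Target frames = source frames × (target rate / source rate) = 331331 × (24000/1001)/(24) = 331331 × 1000/1001 = 331000.

331000 frames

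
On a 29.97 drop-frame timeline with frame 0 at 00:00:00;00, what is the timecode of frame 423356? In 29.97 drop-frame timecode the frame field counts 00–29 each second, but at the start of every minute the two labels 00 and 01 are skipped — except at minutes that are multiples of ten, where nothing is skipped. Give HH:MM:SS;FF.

Each 10-minute DF block holds 10 × 60 × 30 − 9 × 2 = 17982 frames. 423356 ÷ 17982 → 23 full blocks, remainder 9770.
Within the partial block the first minute is 1800 frames and each further minute 1798, so 5 further minute boundaries passed. Total skipped labels = 18 × 23 + 2 × 5 = 424.
Non-drop label index = 423356 + 424 = 423780; at 30 labels/s that is 03:55:26:00, i.e. DF 03:55:26;00.

03:55:26;00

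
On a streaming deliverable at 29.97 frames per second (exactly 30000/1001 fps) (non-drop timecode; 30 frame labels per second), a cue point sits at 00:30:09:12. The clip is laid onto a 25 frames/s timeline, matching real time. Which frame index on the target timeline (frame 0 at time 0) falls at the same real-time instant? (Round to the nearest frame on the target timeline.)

frame 45280

Source frame index: (0×3600 + 30×60 + 9) × 30 + 12 = 54282.
Real time: 54282 / (30000/1001) = 9056047/5000 s.
Target frame: (9056047/5000) × (25) = 9056047/200 ≈ 45280.235 → 45280.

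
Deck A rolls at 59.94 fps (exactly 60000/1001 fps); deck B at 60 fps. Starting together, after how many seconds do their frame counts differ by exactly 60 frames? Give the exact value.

The gap grows by |60 − 60000/1001| = 60/1001 frames per second.
Time for a 60-frame gap: 60 ÷ (60/1001) = 1001 s.

1001 seconds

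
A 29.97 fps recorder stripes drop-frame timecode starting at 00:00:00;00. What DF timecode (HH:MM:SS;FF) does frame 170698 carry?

01:34:55;18

Each 10-minute DF block holds 10 × 60 × 30 − 9 × 2 = 17982 frames. 170698 ÷ 17982 → 9 full blocks, remainder 8860.
Within the partial block the first minute is 1800 frames and each further minute 1798, so 4 further minute boundaries passed. Total skipped labels = 18 × 9 + 2 × 4 = 170.
Non-drop label index = 170698 + 170 = 170868; at 30 labels/s that is 01:34:55:18, i.e. DF 01:34:55;18.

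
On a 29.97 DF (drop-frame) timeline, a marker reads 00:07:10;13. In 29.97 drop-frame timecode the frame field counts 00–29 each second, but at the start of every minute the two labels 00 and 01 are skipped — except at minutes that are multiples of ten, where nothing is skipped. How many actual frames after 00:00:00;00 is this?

12899

Complete 10-minute blocks: 0, each 17982 frames → 0.
Remaining 7 whole minutes in the current block: 1800 + 6 × 1798 = 12588 frames.
Within the current minute: 10 × 30 + 13 − 2 = 311 (labels ;00/;01 skipped at this minute). Total = 0 + 12588 + 311 = 12899.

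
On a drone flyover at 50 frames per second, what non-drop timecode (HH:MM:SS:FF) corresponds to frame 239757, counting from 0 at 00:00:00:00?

239757 ÷ 50 = 4795 full seconds, remainder 7 frames.
4795 s = 1 h 19 min 55 s.
Timecode: 01:19:55:07.

01:19:55:07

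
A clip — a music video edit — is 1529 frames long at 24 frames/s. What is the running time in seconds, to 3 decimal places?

63.708 seconds

Running time = 1529 × 1/24 = 1529/24 s ≈ 63.708 s.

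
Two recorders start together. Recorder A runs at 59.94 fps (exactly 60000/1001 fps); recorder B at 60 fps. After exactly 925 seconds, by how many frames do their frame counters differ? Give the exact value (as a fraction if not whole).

A emits 60000/1001 × 925 = 55500000/1001 frames; B emits 60 × 925 = 55500.
Difference = 55500/1001 frames (≈ 55.4446); B is ahead of A.

55500/1001 frames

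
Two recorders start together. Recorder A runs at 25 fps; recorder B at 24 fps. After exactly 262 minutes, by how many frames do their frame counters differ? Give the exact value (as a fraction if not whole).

262 min = 15720 s.
A emits 25 × 15720 = 393000 frames; B emits 24 × 15720 = 377280.
Difference = 15720 frames; B is behind A.

15720 frames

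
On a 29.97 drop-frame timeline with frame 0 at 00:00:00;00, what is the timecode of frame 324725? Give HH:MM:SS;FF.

Ten DF minutes hold 17982 frames, so frame 324725 lies in block 18 (frames 323676–341657) with 1049 frames into that block.
The block's first minute is 1800 frames and the rest 1798 each; 1049 frames reaches minute 0, so 18 × 18 + 0 × 2 = 324 labels have been skipped so far.
Adding those back, label number 324725 + 324 = 325049 at 30 labels/s is 10834 s + 29 f = 3 h 0 min 34 s frame 29, i.e. 03:00:34;29.

03:00:34;29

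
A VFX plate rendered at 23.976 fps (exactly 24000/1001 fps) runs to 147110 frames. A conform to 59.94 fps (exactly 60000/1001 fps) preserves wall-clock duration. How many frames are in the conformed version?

Target frames = source frames × (target rate / source rate) = 147110 × (60000/1001)/(24000/1001) = 147110 × 5/2 = 367775.

367775 frames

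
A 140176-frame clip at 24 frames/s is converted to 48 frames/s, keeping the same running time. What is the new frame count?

Target frames = source frames × (target rate / source rate) = 140176 × (48)/(24) = 140176 × 2 = 280352.

280352 frames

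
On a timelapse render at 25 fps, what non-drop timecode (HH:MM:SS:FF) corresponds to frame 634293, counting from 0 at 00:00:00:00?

07:02:51:18

634293 ÷ 25 = 25371 full seconds, remainder 18 frames.
25371 s = 7 h 2 min 51 s.
Timecode: 07:02:51:18.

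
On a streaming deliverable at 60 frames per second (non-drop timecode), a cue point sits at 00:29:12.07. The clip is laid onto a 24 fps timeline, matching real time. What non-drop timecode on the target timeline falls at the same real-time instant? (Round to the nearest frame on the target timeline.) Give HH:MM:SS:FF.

Source frame index: (0×3600 + 29×60 + 12) × 60 + 7 = 105127.
Real time: 105127 / (60) = 105127/60 s.
Target frame: (105127/60) × (24) = 210254/5 ≈ 42050.800 → 42051.
At 24 labels/s: frame 42051 → 00:29:12:03.

00:29:12:03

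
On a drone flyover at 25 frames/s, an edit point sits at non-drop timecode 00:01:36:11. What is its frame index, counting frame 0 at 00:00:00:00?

2411

Total seconds to the label: (0 × 3600 + 1 × 60 + 36) = 96.
Frame index = 96 × 25 + 11 = 2411.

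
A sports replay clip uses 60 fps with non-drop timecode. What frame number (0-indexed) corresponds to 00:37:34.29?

Total seconds to the label: (0 × 3600 + 37 × 60 + 34) = 2254.
Frame index = 2254 × 60 + 29 = 135269.

135269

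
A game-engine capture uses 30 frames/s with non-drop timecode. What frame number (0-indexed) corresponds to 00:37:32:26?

Total seconds to the label: (0 × 3600 + 37 × 60 + 32) = 2252.
Frame index = 2252 × 30 + 26 = 67586.

frame 67586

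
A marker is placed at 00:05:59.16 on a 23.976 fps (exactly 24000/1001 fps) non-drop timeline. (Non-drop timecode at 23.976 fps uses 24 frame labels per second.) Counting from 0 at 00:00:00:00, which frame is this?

8632

Total seconds to the label: (0 × 3600 + 5 × 60 + 59) = 359.
Frame index = 359 × 24 + 16 = 8632.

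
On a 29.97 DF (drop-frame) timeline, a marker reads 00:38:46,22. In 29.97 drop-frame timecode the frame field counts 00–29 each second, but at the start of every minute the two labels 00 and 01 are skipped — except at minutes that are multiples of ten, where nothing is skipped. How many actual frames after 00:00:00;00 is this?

As if non-drop at 30 labels/s: (0 × 3600 + 38 × 60 + 46) × 30 + 22 = 69802.
Minute boundaries passed: 38; those not divisible by 10: 38 − 3 = 35; dropped labels = 2 × 35 = 70.
Actual frame index = 69802 − 70 = 69732.

69732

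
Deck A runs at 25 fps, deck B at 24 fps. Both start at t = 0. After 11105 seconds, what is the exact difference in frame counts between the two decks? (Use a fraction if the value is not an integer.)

11105 frames

A emits 25 × 11105 = 277625 frames; B emits 24 × 11105 = 266520.
Difference = 11105 frames; B is behind A.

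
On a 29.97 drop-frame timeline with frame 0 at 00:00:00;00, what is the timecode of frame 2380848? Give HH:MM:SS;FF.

Each 10-minute DF block holds 10 × 60 × 30 − 9 × 2 = 17982 frames. 2380848 ÷ 17982 → 132 full blocks, remainder 7224.
Within the partial block the first minute is 1800 frames and each further minute 1798, so 4 further minute boundaries passed. Total skipped labels = 18 × 132 + 2 × 4 = 2384.
Non-drop label index = 2380848 + 2384 = 2383232; at 30 labels/s that is 22:04:01:02, i.e. DF 22:04:01;02.

22:04:01;02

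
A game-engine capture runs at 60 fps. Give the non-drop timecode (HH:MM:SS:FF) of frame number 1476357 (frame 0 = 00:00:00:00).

06:50:05:57

1476357 ÷ 60 = 24605 full seconds, remainder 57 frames.
24605 s = 6 h 50 min 5 s.
Timecode: 06:50:05:57.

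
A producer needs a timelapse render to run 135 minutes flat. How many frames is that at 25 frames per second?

135 min = 8100 s.
Frames = 8100 × 25 = 202500.

202500 frames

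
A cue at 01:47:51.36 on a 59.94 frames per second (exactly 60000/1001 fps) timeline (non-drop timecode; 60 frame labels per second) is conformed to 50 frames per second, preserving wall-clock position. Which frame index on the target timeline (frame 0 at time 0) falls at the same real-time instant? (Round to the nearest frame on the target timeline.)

frame 323904

Source frame index: (1×3600 + 47×60 + 51) × 60 + 36 = 388296.
Real time: 388296 / (60000/1001) = 16195179/2500 s.
Target frame: (16195179/2500) × (50) = 16195179/50 ≈ 323903.580 → 323904.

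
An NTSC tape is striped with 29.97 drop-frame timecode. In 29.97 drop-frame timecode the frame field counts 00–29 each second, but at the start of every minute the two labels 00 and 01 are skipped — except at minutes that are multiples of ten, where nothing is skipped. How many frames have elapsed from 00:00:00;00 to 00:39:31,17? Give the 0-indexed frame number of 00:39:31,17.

71075

As if non-drop at 30 labels/s: (0 × 3600 + 39 × 60 + 31) × 30 + 17 = 71147.
Minute boundaries passed: 39; those not divisible by 10: 39 − 3 = 36; dropped labels = 2 × 36 = 72.
Actual frame index = 71147 − 72 = 71075.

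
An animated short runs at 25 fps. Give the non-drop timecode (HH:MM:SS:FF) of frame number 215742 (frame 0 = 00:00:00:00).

02:23:49:17

215742 ÷ 25 = 8629 full seconds, remainder 17 frames.
8629 s = 2 h 23 min 49 s.
Timecode: 02:23:49:17.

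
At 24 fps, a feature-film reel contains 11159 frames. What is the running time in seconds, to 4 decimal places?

Running time = 11159 × 1/24 = 11159/24 s ≈ 464.9583 s.

464.9583 seconds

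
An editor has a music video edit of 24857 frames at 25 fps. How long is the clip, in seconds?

994.28 seconds

Running time = 24857 / (25) = 994.28 s.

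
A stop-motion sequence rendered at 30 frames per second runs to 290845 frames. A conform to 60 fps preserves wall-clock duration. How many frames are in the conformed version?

Frames at target rate = 290845 × (60) / (30) = 581690.

581690 frames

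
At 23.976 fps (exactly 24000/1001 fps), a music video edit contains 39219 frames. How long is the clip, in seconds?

1635.759125 seconds

Running time = 39219 / (24000/1001) = 1635.759125 s.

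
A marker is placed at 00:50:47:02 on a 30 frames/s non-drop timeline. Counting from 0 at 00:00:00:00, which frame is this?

91412

Total seconds to the label: (0 × 3600 + 50 × 60 + 47) = 3047.
Frame index = 3047 × 30 + 2 = 91412.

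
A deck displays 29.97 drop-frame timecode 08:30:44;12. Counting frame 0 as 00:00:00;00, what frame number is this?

918414

Complete 10-minute blocks: 51, each 17982 frames → 917082.
Remaining 0 whole minutes in the current block: 0 frames.
Within the current minute: 44 × 30 + 12 = 1332. Total = 917082 + 0 + 1332 = 918414.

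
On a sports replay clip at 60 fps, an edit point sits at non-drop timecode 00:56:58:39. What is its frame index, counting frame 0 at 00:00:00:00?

205119

Total seconds to the label: (0 × 3600 + 56 × 60 + 58) = 3418.
Frame index = 3418 × 60 + 39 = 205119.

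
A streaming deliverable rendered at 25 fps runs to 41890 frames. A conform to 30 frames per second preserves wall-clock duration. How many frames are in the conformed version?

Target frames = source frames × (target rate / source rate) = 41890 × (30)/(25) = 41890 × 6/5 = 50268.

50268 frames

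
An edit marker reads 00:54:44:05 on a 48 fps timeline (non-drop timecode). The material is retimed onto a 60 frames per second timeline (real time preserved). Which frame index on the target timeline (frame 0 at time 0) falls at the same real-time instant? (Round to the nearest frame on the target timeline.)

frame 197046

Source frame index: (0×3600 + 54×60 + 44) × 48 + 5 = 157637.
Real time: 157637 / (48) = 157637/48 s.
Target frame: (157637/48) × (60) = 788185/4 ≈ 197046.250 → 197046.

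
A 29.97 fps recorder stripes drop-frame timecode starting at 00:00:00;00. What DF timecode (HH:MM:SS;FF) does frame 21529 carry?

Each 10-minute DF block holds 10 × 60 × 30 − 9 × 2 = 17982 frames. 21529 ÷ 17982 → 1 full block, remainder 3547.
Within the partial block the first minute is 1800 frames and each further minute 1798, so 1 further minute boundary passed. Total skipped labels = 18 × 1 + 2 × 1 = 20.
Non-drop label index = 21529 + 20 = 21549; at 30 labels/s that is 00:11:58:09, i.e. DF 00:11:58;09.

00:11:58;09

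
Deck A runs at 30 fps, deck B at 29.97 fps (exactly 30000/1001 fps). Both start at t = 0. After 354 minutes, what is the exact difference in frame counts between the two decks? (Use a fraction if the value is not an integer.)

354 min = 21240 s.
A emits 30 × 21240 = 637200 frames; B emits 30000/1001 × 21240 = 637200000/1001.
Difference = 637200/1001 frames (≈ 636.5634); B is behind A.

637200/1001 frames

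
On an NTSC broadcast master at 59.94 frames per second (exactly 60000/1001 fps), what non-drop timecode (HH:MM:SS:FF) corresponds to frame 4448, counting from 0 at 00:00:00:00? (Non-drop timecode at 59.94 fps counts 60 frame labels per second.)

4448 ÷ 60 = 74 full seconds, remainder 8 frames.
74 s = 0 h 1 min 14 s.
Timecode: 00:01:14:08.

00:01:14:08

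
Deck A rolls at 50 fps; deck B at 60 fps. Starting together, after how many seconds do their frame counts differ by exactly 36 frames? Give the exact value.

3.6 seconds

The gap grows by |60 − 50| = 10 frames per second.
Time for a 36-frame gap: 36 ÷ (10) = 3.6 s.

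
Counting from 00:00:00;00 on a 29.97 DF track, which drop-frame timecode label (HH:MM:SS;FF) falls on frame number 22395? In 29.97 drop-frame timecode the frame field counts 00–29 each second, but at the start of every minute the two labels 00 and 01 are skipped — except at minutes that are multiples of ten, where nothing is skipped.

Each 10-minute DF block holds 10 × 60 × 30 − 9 × 2 = 17982 frames. 22395 ÷ 17982 → 1 full block, remainder 4413.
Within the partial block the first minute is 1800 frames and each further minute 1798, so 2 further minute boundaries passed. Total skipped labels = 18 × 1 + 2 × 2 = 22.
Non-drop label index = 22395 + 22 = 22417; at 30 labels/s that is 00:12:27:07, i.e. DF 00:12:27;07.

00:12:27;07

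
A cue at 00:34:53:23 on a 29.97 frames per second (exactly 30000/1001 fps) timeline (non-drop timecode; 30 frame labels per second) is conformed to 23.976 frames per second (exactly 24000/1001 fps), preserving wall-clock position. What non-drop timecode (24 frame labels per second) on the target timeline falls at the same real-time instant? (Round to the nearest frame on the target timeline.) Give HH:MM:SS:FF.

00:34:53:18

Source frame index: (0×3600 + 34×60 + 53) × 30 + 23 = 62813.
Real time: 62813 / (30000/1001) = 62875813/30000 s.
Target frame: (62875813/30000) × (24000/1001) = 251252/5 ≈ 50250.400 → 50250.
At 24 labels/s: frame 50250 → 00:34:53:18.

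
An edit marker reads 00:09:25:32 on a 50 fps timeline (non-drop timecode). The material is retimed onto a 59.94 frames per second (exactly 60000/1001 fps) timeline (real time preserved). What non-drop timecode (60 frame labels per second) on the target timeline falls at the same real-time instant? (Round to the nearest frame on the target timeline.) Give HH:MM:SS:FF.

Source frame index: (0×3600 + 9×60 + 25) × 50 + 32 = 28282.
Real time: 28282 / (50) = 14141/25 s.
Target frame: (14141/25) × (60000/1001) = 33938400/1001 ≈ 33904.496 → 33904.
At 60 labels/s: frame 33904 → 00:09:25:04.

00:09:25:04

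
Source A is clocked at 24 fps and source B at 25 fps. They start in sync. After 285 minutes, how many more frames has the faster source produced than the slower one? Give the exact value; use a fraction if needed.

285 min = 17100 s.
A emits 24 × 17100 = 410400 frames; B emits 25 × 17100 = 427500.
Difference = 17100 frames; B is ahead of A.

17100 frames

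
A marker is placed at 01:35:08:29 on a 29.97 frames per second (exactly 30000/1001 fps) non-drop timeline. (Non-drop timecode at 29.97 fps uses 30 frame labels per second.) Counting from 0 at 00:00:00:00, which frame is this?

frame 171269

Total seconds to the label: (1 × 3600 + 35 × 60 + 8) = 5708.
Frame index = 5708 × 30 + 29 = 171269.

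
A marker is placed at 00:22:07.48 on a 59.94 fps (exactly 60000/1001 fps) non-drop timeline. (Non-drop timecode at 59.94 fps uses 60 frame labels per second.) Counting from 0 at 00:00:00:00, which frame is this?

79668

Total seconds to the label: (0 × 3600 + 22 × 60 + 7) = 1327.
Frame index = 1327 × 60 + 48 = 79668.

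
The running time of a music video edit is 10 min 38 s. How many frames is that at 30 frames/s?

10 min 38 s = 638 s.
Frames = 638 × 30 = 19140.

19140 frames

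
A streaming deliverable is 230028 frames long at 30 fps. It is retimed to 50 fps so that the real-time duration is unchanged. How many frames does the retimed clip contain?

383380 frames

Target frames = source frames × (target rate / source rate) = 230028 × (50)/(30) = 230028 × 5/3 = 383380.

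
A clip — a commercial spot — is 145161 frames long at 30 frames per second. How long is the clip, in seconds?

4838.7 seconds

Running time = 145161 / (30) = 4838.7 s.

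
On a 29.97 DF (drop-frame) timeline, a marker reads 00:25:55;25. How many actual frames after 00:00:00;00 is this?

46629

As if non-drop at 30 labels/s: (0 × 3600 + 25 × 60 + 55) × 30 + 25 = 46675.
Minute boundaries passed: 25; those not divisible by 10: 25 − 2 = 23; dropped labels = 2 × 23 = 46.
Actual frame index = 46675 − 46 = 46629.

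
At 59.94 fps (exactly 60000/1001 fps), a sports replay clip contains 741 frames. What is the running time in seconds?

Running time = 741 / (60000/1001) = 12.36235 s.

12.36235 seconds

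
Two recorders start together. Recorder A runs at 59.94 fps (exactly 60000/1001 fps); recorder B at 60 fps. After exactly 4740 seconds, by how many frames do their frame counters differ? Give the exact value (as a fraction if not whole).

284400/1001 frames

A emits 60000/1001 × 4740 = 284400000/1001 frames; B emits 60 × 4740 = 284400.
Difference = 284400/1001 frames (≈ 284.1159); B is ahead of A.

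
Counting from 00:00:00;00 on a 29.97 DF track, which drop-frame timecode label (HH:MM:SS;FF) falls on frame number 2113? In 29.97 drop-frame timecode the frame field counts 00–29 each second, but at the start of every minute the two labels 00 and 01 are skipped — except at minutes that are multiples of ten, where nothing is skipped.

Ten DF minutes hold 17982 frames, so frame 2113 lies in block 0 (frames 0–17981) with 2113 frames into that block.
The block's first minute is 1800 frames and the rest 1798 each; 2113 frames reaches minute 1, so 0 × 18 + 1 × 2 = 2 labels have been skipped so far.
Adding those back, label number 2113 + 2 = 2115 at 30 labels/s is 70 s + 15 f = 0 h 1 min 10 s frame 15, i.e. 00:01:10;15.

00:01:10;15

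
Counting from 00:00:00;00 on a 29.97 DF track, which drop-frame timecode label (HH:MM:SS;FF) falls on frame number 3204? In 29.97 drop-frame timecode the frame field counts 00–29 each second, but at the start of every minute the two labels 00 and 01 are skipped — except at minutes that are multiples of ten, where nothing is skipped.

00:01:46;26

Ten DF minutes hold 17982 frames, so frame 3204 lies in block 0 (frames 0–17981) with 3204 frames into that block.
The block's first minute is 1800 frames and the rest 1798 each; 3204 frames reaches minute 1, so 0 × 18 + 1 × 2 = 2 labels have been skipped so far.
Adding those back, label number 3204 + 2 = 3206 at 30 labels/s is 106 s + 26 f = 0 h 1 min 46 s frame 26, i.e. 00:01:46;26.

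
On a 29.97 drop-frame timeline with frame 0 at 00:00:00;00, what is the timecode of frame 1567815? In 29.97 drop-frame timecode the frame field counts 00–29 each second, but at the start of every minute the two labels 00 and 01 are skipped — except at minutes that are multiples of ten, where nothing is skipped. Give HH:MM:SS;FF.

Each 10-minute DF block holds 10 × 60 × 30 − 9 × 2 = 17982 frames. 1567815 ÷ 17982 → 87 full blocks, remainder 3381.
Within the partial block the first minute is 1800 frames and each further minute 1798, so 1 further minute boundary passed. Total skipped labels = 18 × 87 + 2 × 1 = 1568.
Non-drop label index = 1567815 + 1568 = 1569383; at 30 labels/s that is 14:31:52:23, i.e. DF 14:31:52;23.

14:31:52;23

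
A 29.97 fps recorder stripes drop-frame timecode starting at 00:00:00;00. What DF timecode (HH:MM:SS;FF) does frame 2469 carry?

Ten DF minutes hold 17982 frames, so frame 2469 lies in block 0 (frames 0–17981) with 2469 frames into that block.
The block's first minute is 1800 frames and the rest 1798 each; 2469 frames reaches minute 1, so 0 × 18 + 1 × 2 = 2 labels have been skipped so far.
Adding those back, label number 2469 + 2 = 2471 at 30 labels/s is 82 s + 11 f = 0 h 1 min 22 s frame 11, i.e. 00:01:22;11.

00:01:22;11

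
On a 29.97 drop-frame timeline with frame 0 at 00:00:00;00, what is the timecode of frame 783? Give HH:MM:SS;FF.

00:00:26;03

Each 10-minute DF block holds 10 × 60 × 30 − 9 × 2 = 17982 frames. 783 ÷ 17982 → 0 full blocks, remainder 783.
Within the partial block the first minute is 1800 frames and each further minute 1798, so 0 further minute boundaries passed. Total skipped labels = 18 × 0 + 2 × 0 = 0.
Non-drop label index = 783 + 0 = 783; at 30 labels/s that is 00:00:26:03, i.e. DF 00:00:26;03.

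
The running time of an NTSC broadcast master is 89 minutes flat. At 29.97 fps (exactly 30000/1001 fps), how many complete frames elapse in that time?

89 min = 5340 s.
Frames = 5340 × 30000/1001 = 160200000/1001 ≈ 160039.9600.
Complete frames: 160039.

160039 frames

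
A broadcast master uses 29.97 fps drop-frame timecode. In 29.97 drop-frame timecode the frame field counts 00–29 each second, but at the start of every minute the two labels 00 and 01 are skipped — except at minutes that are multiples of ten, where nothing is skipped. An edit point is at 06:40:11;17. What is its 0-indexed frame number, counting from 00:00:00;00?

719627

As if non-drop at 30 labels/s: (6 × 3600 + 40 × 60 + 11) × 30 + 17 = 720347.
Minute boundaries passed: 400; those not divisible by 10: 400 − 40 = 360; dropped labels = 2 × 360 = 720.
Actual frame index = 720347 − 720 = 719627.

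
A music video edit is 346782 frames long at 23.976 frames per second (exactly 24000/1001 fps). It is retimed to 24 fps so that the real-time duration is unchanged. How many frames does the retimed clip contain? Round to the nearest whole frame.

347129 frames

Frames at target rate = 346782 × (24) / (24000/1001) = 173564391/500 ≈ 347128.782.
Nearest whole frame: 347129.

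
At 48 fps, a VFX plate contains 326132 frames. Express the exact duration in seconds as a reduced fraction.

81533/12 seconds

Running time = 326132 ÷ (48) = 326132 × 1/48 = 81533/12 s.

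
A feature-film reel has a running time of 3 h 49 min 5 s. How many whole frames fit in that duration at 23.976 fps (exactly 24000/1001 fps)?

3 h 49 min 5 s = 13745 s.
Frames = 13745 × 24000/1001 = 329880000/1001 ≈ 329550.4496.
Complete frames: 329550.

329550 frames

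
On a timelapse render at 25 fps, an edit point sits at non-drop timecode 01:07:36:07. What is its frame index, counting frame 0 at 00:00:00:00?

101407

Total seconds to the label: (1 × 3600 + 7 × 60 + 36) = 4056.
Frame index = 4056 × 25 + 7 = 101407.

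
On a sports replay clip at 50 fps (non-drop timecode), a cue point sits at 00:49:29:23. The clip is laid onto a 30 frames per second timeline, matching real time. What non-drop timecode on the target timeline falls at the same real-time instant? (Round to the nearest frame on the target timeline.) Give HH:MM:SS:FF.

00:49:29:14

Source frame index: (0×3600 + 49×60 + 29) × 50 + 23 = 148473.
Real time: 148473 / (50) = 148473/50 s.
Target frame: (148473/50) × (30) = 445419/5 ≈ 89083.800 → 89084.
At 30 labels/s: frame 89084 → 00:49:29:14.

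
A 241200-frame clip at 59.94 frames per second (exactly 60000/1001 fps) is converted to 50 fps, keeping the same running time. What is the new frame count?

201201 frames

Target frames = source frames × (target rate / source rate) = 241200 × (50)/(60000/1001) = 241200 × 1001/1200 = 201201.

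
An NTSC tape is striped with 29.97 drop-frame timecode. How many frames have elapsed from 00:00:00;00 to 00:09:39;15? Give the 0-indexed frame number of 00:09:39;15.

As if non-drop at 30 labels/s: (0 × 3600 + 9 × 60 + 39) × 30 + 15 = 17385.
Minute boundaries passed: 9; those not divisible by 10: 9 − 0 = 9; dropped labels = 2 × 9 = 18.
Actual frame index = 17385 − 18 = 17367.

17367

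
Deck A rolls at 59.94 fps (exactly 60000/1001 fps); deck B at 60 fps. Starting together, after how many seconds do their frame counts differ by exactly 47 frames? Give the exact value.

The gap grows by |60 − 60000/1001| = 60/1001 frames per second.
Time for a 47-frame gap: 47 ÷ (60/1001) = 47047/60 s.

47047/60 seconds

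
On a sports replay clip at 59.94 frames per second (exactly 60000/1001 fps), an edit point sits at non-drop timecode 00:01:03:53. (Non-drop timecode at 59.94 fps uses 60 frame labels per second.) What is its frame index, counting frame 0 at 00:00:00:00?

frame 3833

Total seconds to the label: (0 × 3600 + 1 × 60 + 3) = 63.
Frame index = 63 × 60 + 53 = 3833.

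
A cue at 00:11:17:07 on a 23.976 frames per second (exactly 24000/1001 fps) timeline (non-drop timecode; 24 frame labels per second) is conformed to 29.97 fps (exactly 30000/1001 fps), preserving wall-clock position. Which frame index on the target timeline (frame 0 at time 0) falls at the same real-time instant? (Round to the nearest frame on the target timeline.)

frame 20319

Source frame index: (0×3600 + 11×60 + 17) × 24 + 7 = 16255.
Real time: 16255 / (24000/1001) = 3254251/4800 s.
Target frame: (3254251/4800) × (30000/1001) = 81275/4 ≈ 20318.750 → 20319.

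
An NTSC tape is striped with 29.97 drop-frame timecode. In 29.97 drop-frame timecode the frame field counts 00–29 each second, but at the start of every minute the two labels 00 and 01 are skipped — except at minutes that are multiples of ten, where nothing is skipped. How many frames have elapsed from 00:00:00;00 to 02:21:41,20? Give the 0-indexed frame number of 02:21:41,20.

254796

As if non-drop at 30 labels/s: (2 × 3600 + 21 × 60 + 41) × 30 + 20 = 255050.
Minute boundaries passed: 141; those not divisible by 10: 141 − 14 = 127; dropped labels = 2 × 127 = 254.
Actual frame index = 255050 − 254 = 254796.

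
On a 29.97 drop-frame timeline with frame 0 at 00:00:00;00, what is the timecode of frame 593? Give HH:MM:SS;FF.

Ten DF minutes hold 17982 frames, so frame 593 lies in block 0 (frames 0–17981) with 593 frames into that block.
The block's first minute is 1800 frames and the rest 1798 each; 593 frames reaches minute 0, so 0 × 18 + 0 × 2 = 0 labels have been skipped so far.
Adding those back, label number 593 + 0 = 593 at 30 labels/s is 19 s + 23 f = 0 h 0 min 19 s frame 23, i.e. 00:00:19;23.

00:00:19;23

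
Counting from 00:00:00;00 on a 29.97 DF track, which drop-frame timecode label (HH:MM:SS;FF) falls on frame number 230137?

Each 10-minute DF block holds 10 × 60 × 30 − 9 × 2 = 17982 frames. 230137 ÷ 17982 → 12 full blocks, remainder 14353.
Within the partial block the first minute is 1800 frames and each further minute 1798, so 7 further minute boundaries passed. Total skipped labels = 18 × 12 + 2 × 7 = 230.
Non-drop label index = 230137 + 230 = 230367; at 30 labels/s that is 02:07:58:27, i.e. DF 02:07:58;27.

02:07:58;27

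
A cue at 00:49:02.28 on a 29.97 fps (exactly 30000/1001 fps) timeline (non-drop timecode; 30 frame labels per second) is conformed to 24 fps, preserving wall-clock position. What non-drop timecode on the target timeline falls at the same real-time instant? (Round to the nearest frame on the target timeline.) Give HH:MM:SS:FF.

Source frame index: (0×3600 + 49×60 + 2) × 30 + 28 = 88288.
Real time: 88288 / (30000/1001) = 5523518/1875 s.
Target frame: (5523518/1875) × (24) = 44188144/625 ≈ 70701.030 → 70701.
At 24 labels/s: frame 70701 → 00:49:05:21.

00:49:05:21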